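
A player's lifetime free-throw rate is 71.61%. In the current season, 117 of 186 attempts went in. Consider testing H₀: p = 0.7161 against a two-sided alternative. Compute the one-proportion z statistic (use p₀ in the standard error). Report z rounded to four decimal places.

z = -2.6336

p̂ = 117/186 = 0.629032.
Under H₀, SE = √(0.7161·0.2839/186) = √(0.00109302) = 0.033061.
z = (0.629032 − 0.7161)/0.033061 = -0.087068/0.033061 = -2.6336.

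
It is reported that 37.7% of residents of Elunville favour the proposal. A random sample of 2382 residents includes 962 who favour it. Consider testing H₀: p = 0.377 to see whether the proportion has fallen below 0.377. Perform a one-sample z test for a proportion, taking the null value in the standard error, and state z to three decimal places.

z = 2.705

p̂ = 962/2382 ≈ 0.40386.
Standard error under H₀: √(0.377×0.623/2382) = 0.00993.
z = (0.40386 − 0.377)/0.00993 = 0.02686/0.00993 = 2.705.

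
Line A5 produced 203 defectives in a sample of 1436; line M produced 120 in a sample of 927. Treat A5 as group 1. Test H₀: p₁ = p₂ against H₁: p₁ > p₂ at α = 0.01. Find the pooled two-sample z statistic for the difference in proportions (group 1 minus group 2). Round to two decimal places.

p̂₁ = 203/1436 ≈ 0.14136, p̂₂ = 120/927 ≈ 0.12945.
Pooled p̂ = (203+120)/(1436+927) = 323/2363 = 0.13669.
SE = √(0.118006 × 0.00177513) = 0.01447.
z = (0.14136 − 0.12945)/0.01447 = 0.01191/0.01447 = 0.82.
p-value = P(Z > 0.823) ≈ 0.2052; since p > α = 0.01, fail to reject H₀.

z = 0.82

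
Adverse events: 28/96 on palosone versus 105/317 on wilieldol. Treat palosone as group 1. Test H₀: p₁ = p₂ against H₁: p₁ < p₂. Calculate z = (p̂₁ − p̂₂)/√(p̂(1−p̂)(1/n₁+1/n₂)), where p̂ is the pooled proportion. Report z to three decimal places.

p̂₁ = 28/96 = 0.29167, p̂₂ = 105/317 = 0.33123.
Pooled p̂ = (28+105)/(96+317) = 133/413 = 0.32203.
SE = √(0.218328 × 0.0135712) = 0.05443.
z = (0.29167 − 0.33123)/0.05443 = -0.03956/0.05443 = -0.727.

z = -0.727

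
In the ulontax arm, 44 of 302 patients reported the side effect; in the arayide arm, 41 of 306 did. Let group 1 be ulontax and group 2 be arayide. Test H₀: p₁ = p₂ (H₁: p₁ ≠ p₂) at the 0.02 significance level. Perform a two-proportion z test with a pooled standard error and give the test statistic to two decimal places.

p̂₁ = 44/302 = 0.1457, p̂₂ = 41/306 = 0.1340.
Pooled p̂ = (44+41)/(302+306) = 85/608 = 0.1398.
SE = √(p̂(1−p̂)(1/n₁+1/n₂)) = √(0.1398·0.8602·0.00657923) = √(0.000791204) = 0.0281.
z = (0.1457 − 0.1340)/0.0281 = 0.0117/0.0281 = 0.42.
p-value = 2·P(Z > 0.416) ≈ 0.6772, so at α = 0.02 we fail to reject H₀.

z = 0.42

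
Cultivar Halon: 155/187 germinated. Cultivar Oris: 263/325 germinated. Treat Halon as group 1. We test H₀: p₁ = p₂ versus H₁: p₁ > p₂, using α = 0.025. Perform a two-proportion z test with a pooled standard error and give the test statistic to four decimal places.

z = 0.5529

p̂₁ = 155/187 = 0.828877, p̂₂ = 263/325 = 0.809231.
Pooled p̂ = (155+263)/(187+325) = 418/512 = 0.816406.
SE = √(0.149887 × 0.00842452) = 0.035535.
z = (0.828877 − 0.809231)/0.035535 = 0.019646/0.035535 = 0.5529.
p-value = P(Z > 0.553) ≈ 0.2902. With α = 0.025, fail to reject H₀.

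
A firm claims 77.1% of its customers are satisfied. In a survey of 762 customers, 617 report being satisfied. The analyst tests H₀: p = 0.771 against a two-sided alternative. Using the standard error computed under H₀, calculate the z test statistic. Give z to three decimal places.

z = 2.543

p̂ = 617/762 ≈ 0.80971.
Under H₀, SE = √(0.771·0.229/762) = √(0.000231705) = 0.01522.
z = (0.80971 − 0.771)/0.01522 = 0.03871/0.01522 = 2.543.
Two-sided p-value ≈ 2·Φ(−2.543) = 0.0110.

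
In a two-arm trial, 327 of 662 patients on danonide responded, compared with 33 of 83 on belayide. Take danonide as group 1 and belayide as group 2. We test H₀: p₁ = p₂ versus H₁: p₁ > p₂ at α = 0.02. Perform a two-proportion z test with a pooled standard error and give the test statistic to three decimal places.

p̂₁ = 327/662 = 0.49396, p̂₂ = 33/83 = 0.39759.
Pooled p̂ = (327+33)/(662+83) = 360/745 = 0.48322.
SE = √(0.249718 × 0.0135588) = 0.05819.
z = (0.49396 − 0.39759)/0.05819 = 0.09637/0.05819 = 1.656.
p-value = P(Z > 1.656) ≈ 0.0488, so at α = 0.02 we fail to reject H₀.

z = 1.656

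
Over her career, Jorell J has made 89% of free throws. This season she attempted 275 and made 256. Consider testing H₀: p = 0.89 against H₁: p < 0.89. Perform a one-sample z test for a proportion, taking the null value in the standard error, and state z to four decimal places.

p̂ = 256/275 = 0.930909.
Standard error under H₀: √(0.89×0.11/275) = 0.018868.
z = (0.930909 − 0.89)/0.018868 = 0.040909/0.018868 = 2.1682.

z = 2.1682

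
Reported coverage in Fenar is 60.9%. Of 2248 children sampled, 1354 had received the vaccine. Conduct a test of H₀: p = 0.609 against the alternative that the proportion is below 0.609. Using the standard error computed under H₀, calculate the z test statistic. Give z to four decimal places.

z = -0.6497

p̂ = 1354/2248 = 0.602313.
Under H₀, SE = √(0.609·0.391/2248) = √(0.000105925) = 0.010292.
z = (0.602313 − 0.609)/0.010292 = -0.006687/0.010292 = -0.6497.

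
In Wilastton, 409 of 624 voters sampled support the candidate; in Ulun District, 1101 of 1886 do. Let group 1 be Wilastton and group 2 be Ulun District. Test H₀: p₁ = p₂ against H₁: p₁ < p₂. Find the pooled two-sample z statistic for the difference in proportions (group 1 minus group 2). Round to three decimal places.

z = 3.170

p̂₁ = 409/624 = 0.65545, p̂₂ = 1101/1886 = 0.58378.
Pooled p̂ = (409+1101)/(624+1886) = 1510/2510 = 0.60159.
SE = √(0.239679 × 0.00213279) = 0.02261.
z = (0.65545 − 0.58378)/0.02261 = 0.07167/0.02261 = 3.170.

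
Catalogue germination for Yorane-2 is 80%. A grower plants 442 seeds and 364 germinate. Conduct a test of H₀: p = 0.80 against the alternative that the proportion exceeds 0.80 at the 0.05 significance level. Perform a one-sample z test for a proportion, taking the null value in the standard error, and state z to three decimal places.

p̂ = 364/442 ≈ 0.823529.
Standard error under H₀: √(0.8×0.2/442) = 0.019026.
z = (0.823529 − 0.8)/0.019026 = 0.023529/0.019026 = 1.237.
p-value = P(Z > 1.237) ≈ 0.1081, so at α = 0.05 we fail to reject H₀.

z = 1.237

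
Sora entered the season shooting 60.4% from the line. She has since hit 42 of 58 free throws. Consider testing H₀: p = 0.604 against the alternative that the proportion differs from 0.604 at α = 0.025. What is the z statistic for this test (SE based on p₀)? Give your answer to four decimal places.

z = 1.8708

p̂ = 42/58 = 0.724138.
Standard error under H₀: √(0.604×0.396/58) = 0.064217.
z = (0.724138 − 0.604)/0.064217 = 0.120138/0.064217 = 1.8708.
p-value = 2·P(Z > 1.871) ≈ 0.0614. With α = 0.025, fail to reject H₀.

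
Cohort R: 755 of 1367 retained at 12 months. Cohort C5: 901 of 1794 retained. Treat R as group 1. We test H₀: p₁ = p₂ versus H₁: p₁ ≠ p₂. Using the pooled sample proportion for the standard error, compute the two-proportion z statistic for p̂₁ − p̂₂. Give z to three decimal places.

z = 2.793

p̂₁ = 755/1367 ≈ 0.55230, p̂₂ = 901/1794 ≈ 0.50223.
Pooled p̂ = (755+901)/(1367+1794) = 1656/3161 = 0.52388.
SE = √(0.24943 × 0.00128894) = 0.01793.
z = (0.55230 − 0.50223)/0.01793 = 0.05007/0.01793 = 2.793.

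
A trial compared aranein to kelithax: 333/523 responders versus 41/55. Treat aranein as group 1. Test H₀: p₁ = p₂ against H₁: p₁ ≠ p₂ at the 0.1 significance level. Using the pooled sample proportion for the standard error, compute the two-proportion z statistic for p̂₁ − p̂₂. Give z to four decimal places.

p̂₁ = 333/523 = 0.636711, p̂₂ = 41/55 = 0.745455.
Pooled p̂ = (333+41)/(523+55) = 374/578 = 0.647059.
SE = √(0.228374 × 0.0200939) = 0.067741.
z = (0.636711 − 0.745455)/0.067741 = -0.108744/0.067741 = -1.6053.
Two-sided p-value ≈ 2·Φ(−1.605) = 0.1084, so at α = 0.1 we fail to reject H₀.

z = -1.6053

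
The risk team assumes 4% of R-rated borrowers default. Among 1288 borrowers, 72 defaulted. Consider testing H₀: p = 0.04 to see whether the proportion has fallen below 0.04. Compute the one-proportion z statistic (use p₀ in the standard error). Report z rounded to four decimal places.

p̂ = 72/1288 = 0.0559006.
SE = √(p₀(1−p₀)/n) = √(0.0384/1288) = 0.0054602.
z = (0.0559006 − 0.04)/0.0054602 = 0.0159006/0.0054602 = 2.9121.
p-value = P(Z < 2.912) ≈ 0.9982.

z = 2.9121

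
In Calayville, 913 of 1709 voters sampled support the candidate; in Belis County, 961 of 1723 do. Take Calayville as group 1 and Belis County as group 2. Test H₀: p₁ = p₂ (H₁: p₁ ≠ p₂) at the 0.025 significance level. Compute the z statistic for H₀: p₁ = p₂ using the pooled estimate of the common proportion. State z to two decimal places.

z = -1.38

p̂₁ = 913/1709 = 0.5342, p̂₂ = 961/1723 = 0.5577.
Pooled p̂ = (913+961)/(1709+1723) = 1874/3432 = 0.5460.
SE = √(p̂(1−p̂)(1/n₁+1/n₂)) = √(0.5460·0.4540·0.00116552) = √(0.00028891) = 0.0170.
z = (0.5342 − 0.5577)/0.0170 = -0.0235/0.0170 = -1.38.
p-value = 2·P(Z > 1.384) ≈ 0.1665; since p > α = 0.025, fail to reject H₀.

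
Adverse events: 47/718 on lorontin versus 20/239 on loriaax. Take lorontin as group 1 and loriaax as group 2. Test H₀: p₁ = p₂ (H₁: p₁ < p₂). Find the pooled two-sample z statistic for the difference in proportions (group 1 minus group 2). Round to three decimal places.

p̂₁ = 47/718 ≈ 0.06546, p̂₂ = 20/239 ≈ 0.08368.
Pooled p̂ = (47+20)/(718+239) = 67/957 = 0.07001.
SE = √(0.065109 × 0.00557686) = 0.01906.
z = (0.06546 − 0.08368)/0.01906 = -0.01822/0.01906 = -0.956.
p-value = P(Z < -0.956) ≈ 0.1695.

z = -0.956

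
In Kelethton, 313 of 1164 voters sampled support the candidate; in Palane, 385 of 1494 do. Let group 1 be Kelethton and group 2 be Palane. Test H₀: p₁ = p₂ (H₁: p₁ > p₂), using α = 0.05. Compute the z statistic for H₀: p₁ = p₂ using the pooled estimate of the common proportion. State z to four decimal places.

z = 0.6512

p̂₁ = 313/1164 = 0.268900, p̂₂ = 385/1494 = 0.257697.
Pooled p̂ = (313+385)/(1164+1494) = 698/2658 = 0.262603.
SE = √(p̂(1−p̂)(1/n₁+1/n₂)) = √(0.262603·0.737397·0.00152845) = √(0.000295974) = 0.017204.
z = (0.268900 − 0.257697)/0.017204 = 0.011203/0.017204 = 0.6512.
p-value = P(Z > 0.651) ≈ 0.2575; since p > α = 0.05, fail to reject H₀.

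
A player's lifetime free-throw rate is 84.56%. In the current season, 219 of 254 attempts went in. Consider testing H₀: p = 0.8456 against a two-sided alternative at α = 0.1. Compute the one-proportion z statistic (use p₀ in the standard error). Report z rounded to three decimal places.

z = 0.732

p̂ = 219/254 ≈ 0.86220.
Under H₀, SE = √(0.8456·0.1544/254) = √(0.000514018) = 0.02267.
z = (0.86220 − 0.8456)/0.02267 = 0.01660/0.02267 = 0.732.
p-value = 2·P(Z > 0.732) ≈ 0.4639; since p > α = 0.1, fail to reject H₀.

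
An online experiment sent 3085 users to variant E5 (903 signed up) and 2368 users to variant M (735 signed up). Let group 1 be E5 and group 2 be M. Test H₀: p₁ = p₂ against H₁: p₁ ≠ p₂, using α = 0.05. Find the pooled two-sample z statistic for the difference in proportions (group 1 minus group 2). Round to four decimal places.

z = -1.4118

p̂₁ = 903/3085 = 0.2927066, p̂₂ = 735/2368 = 0.3103885.
Pooled p̂ = (903+735)/(3085+2368) = 1638/5453 = 0.3003851.
SE = √(p̂(1−p̂)(1/n₁+1/n₂)) = √(0.3003851·0.6996149·0.000746446) = √(0.000156869) = 0.0125247.
z = (0.2927066 − 0.3103885)/0.0125247 = -0.0176819/0.0125247 = -1.4118.
p-value = 2·P(Z > 1.412) ≈ 0.1580; since p > α = 0.05, fail to reject H₀.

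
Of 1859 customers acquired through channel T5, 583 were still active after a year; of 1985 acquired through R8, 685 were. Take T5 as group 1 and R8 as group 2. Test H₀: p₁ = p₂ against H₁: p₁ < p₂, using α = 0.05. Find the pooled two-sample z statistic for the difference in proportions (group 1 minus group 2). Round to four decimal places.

p̂₁ = 583/1859 ≈ 0.313609, p̂₂ = 685/1985 ≈ 0.345088.
Pooled p̂ = (583+685)/(1859+1985) = 1268/3844 = 0.329865.
SE = √(p̂(1−p̂)(1/n₁+1/n₂)) = √(0.329865·0.670135·0.0010417) = √(0.000230272) = 0.015175.
z = (0.313609 − 0.345088)/0.015175 = -0.031479/0.015175 = -2.0744.
p-value = P(Z < -2.074) ≈ 0.0190. With α = 0.05, reject H₀.

z = -2.0744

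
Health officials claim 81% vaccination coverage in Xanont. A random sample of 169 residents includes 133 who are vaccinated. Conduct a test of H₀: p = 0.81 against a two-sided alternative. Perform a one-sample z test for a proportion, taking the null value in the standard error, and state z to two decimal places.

p̂ = 133/169 ≈ 0.7870.
Standard error under H₀: √(0.81×0.19/169) = 0.0302.
z = (0.7870 − 0.81)/0.0302 = -0.0230/0.0302 = -0.76.
Two-sided p-value ≈ 2·Φ(−0.763) = 0.4456.

z = -0.76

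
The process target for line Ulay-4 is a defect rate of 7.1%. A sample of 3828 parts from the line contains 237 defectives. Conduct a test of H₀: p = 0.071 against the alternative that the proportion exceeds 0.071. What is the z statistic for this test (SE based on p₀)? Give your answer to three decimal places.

p̂ = 237/3828 ≈ 0.061912.
SE = √(p₀(1−p₀)/n) = √(0.065959/3828) = 0.004151.
z = (0.061912 − 0.071)/0.004151 = -0.009088/0.004151 = -2.189.
p-value = P(Z > -2.189) ≈ 0.9857.

z = -2.189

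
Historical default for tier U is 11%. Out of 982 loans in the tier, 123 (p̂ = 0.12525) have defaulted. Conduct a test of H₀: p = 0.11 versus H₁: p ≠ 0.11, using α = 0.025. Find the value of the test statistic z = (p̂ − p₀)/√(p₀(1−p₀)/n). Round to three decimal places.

z = 1.528

p̂ = 123/982 ≈ 0.12525.
Standard error under H₀: √(0.11×0.89/982) = 0.00998.
z = (0.12525 − 0.11)/0.00998 = 0.01525/0.00998 = 1.528.
p-value = 2·P(Z > 1.528) ≈ 0.1266, so at α = 0.025 we fail to reject H₀.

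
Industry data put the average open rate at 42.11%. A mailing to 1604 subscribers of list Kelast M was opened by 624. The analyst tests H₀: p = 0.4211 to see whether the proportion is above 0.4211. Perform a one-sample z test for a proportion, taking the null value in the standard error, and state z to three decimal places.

p̂ = 624/1604 ≈ 0.389027.
SE = √(p₀(1−p₀)/n) = √(0.24377/1604) = 0.012328.
z = (0.389027 − 0.4211)/0.012328 = -0.032073/0.012328 = -2.602.

z = -2.602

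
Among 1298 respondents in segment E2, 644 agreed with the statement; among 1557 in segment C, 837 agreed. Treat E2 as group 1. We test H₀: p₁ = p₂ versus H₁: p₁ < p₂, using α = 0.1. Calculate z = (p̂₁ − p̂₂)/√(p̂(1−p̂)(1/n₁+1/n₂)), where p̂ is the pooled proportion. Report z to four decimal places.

p̂₁ = 644/1298 ≈ 0.496148, p̂₂ = 837/1557 ≈ 0.537572.
Pooled p̂ = (644+837)/(1298+1557) = 1481/2855 = 0.518739.
SE = √(p̂(1−p̂)(1/n₁+1/n₂)) = √(0.518739·0.481261·0.00141268) = √(0.000352673) = 0.018780.
z = (0.496148 − 0.537572)/0.018780 = -0.041424/0.018780 = -2.2058.
p-value = P(Z < -2.206) ≈ 0.0137, so at α = 0.1 we reject H₀.

z = -2.2058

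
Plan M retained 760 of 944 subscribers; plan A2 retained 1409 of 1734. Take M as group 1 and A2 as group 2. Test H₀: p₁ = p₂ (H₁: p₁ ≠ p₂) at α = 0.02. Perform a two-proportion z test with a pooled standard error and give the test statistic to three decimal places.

z = -0.472

p̂₁ = 760/944 = 0.80508, p̂₂ = 1409/1734 = 0.81257.
Pooled p̂ = (760+1409)/(944+1734) = 2169/2678 = 0.80993.
SE = √(p̂(1−p̂)(1/n₁+1/n₂)) = √(0.80993·0.19007·0.00163602) = √(0.000251852) = 0.01587.
z = (0.80508 − 0.81257)/0.01587 = -0.00749/0.01587 = -0.472.
Two-sided p-value ≈ 2·Φ(−0.472) = 0.6371; since p > α = 0.02, fail to reject H₀.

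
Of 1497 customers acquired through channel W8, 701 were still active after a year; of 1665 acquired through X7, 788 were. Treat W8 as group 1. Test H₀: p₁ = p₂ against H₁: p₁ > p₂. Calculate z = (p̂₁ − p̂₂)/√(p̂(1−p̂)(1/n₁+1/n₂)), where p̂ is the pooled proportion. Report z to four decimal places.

p̂₁ = 701/1497 = 0.468270, p̂₂ = 788/1665 = 0.473273.
Pooled p̂ = (701+788)/(1497+1665) = 1489/3162 = 0.470904.
SE = √(p̂(1−p̂)(1/n₁+1/n₂)) = √(0.470904·0.529096·0.0012686) = √(0.000316077) = 0.017779.
z = (0.468270 − 0.473273)/0.017779 = -0.005003/0.017779 = -0.2814.
p-value = P(Z > -0.281) ≈ 0.6108.

z = -0.2814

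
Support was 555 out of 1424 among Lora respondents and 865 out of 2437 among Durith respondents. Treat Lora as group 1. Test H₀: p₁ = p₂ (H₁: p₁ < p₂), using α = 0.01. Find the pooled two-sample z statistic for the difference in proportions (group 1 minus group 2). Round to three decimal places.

z = 2.164

p̂₁ = 555/1424 = 0.389747, p̂₂ = 865/2437 = 0.354945.
Pooled p̂ = (555+865)/(1424+2437) = 1420/3861 = 0.367780.
SE = √(p̂(1−p̂)(1/n₁+1/n₂)) = √(0.367780·0.632220·0.00111259) = √(0.000258697) = 0.016084.
z = (0.389747 − 0.354945)/0.016084 = 0.034802/0.016084 = 2.164.
p-value = P(Z < 2.164) ≈ 0.9848, so at α = 0.01 we fail to reject H₀.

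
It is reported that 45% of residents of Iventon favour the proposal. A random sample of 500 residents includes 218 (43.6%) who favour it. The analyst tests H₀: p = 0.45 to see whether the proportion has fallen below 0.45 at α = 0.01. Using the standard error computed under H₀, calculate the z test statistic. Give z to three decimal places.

p̂ = 218/500 = 0.43600.
Under H₀, SE = √(0.45·0.55/500) = √(0.000495) = 0.02225.
z = (0.43600 − 0.45)/0.02225 = -0.01400/0.02225 = -0.629.
p-value = P(Z < -0.629) ≈ 0.2646, so at α = 0.01 we fail to reject H₀.

z = -0.629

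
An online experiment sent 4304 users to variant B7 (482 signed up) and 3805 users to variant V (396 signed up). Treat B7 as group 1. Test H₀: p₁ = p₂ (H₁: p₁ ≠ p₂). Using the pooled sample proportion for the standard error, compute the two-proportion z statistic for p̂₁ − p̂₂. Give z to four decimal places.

p̂₁ = 482/4304 = 0.111989, p̂₂ = 396/3805 = 0.104074.
Pooled p̂ = (482+396)/(4304+3805) = 878/8109 = 0.108275.
SE = √(p̂(1−p̂)(1/n₁+1/n₂)) = √(0.108275·0.891725·0.000495154) = √(4.78078e-05) = 0.006914.
z = (0.111989 − 0.104074)/0.006914 = 0.007915/0.006914 = 1.1448.

z = 1.1448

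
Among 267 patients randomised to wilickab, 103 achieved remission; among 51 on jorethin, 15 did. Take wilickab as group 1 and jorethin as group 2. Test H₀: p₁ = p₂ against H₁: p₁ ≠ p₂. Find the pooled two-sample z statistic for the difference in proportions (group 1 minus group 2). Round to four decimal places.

p̂₁ = 103/267 = 0.3857678, p̂₂ = 15/51 = 0.2941176.
Pooled p̂ = (103+15)/(267+51) = 118/318 = 0.3710692.
SE = √(0.233377 × 0.0233532) = 0.0738247.
z = (0.3857678 − 0.2941176)/0.0738247 = 0.0916502/0.0738247 = 1.2415.

z = 1.2415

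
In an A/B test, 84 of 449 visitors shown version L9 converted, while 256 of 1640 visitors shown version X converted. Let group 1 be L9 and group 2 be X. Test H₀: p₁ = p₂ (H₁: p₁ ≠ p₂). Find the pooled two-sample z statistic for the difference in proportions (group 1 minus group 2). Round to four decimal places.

z = 1.5759

p̂₁ = 84/449 = 0.1870824, p̂₂ = 256/1640 = 0.1560976.
Pooled p̂ = (84+256)/(449+1640) = 340/2089 = 0.1627573.
SE = √(0.136267 × 0.00283693) = 0.0196617.
z = (0.1870824 − 0.1560976)/0.0196617 = 0.0309848/0.0196617 = 1.5759.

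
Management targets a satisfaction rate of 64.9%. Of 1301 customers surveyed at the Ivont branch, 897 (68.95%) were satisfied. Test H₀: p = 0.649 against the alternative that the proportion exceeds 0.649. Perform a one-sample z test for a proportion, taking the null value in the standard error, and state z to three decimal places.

p̂ = 897/1301 ≈ 0.689470.
SE = √(p₀(1−p₀)/n) = √(0.2278/1301) = 0.013232.
z = (0.689470 − 0.649)/0.013232 = 0.040470/0.013232 = 3.058.

z = 3.058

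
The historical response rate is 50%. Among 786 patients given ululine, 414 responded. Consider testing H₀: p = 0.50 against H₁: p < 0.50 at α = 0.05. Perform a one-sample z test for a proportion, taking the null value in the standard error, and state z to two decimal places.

p̂ = 414/786 = 0.5267.
SE = √(p₀(1−p₀)/n) = √(0.25/786) = 0.0178.
z = (0.5267 − 0.5)/0.0178 = 0.0267/0.0178 = 1.50.
p-value = P(Z < 1.498) ≈ 0.9329. With α = 0.05, fail to reject H₀.

z = 1.50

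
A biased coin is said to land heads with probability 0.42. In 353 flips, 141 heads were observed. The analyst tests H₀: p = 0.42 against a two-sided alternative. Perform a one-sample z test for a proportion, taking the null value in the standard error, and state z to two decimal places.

z = -0.78

p̂ = 141/353 = 0.3994.
Under H₀, SE = √(0.42·0.58/353) = √(0.000690085) = 0.0263.
z = (0.3994 − 0.42)/0.0263 = -0.0206/0.0263 = -0.78.
Two-sided p-value ≈ 2·Φ(−0.783) = 0.4337.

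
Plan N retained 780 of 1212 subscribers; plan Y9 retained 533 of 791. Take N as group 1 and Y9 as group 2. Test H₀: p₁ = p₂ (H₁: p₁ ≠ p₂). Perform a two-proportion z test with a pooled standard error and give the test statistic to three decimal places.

z = -1.393

p̂₁ = 780/1212 = 0.643564, p̂₂ = 533/791 = 0.673831.
Pooled p̂ = (780+533)/(1212+791) = 1313/2003 = 0.655517.
SE = √(0.225815 × 0.00208931) = 0.021721.
z = (0.643564 − 0.673831)/0.021721 = -0.030267/0.021721 = -1.393.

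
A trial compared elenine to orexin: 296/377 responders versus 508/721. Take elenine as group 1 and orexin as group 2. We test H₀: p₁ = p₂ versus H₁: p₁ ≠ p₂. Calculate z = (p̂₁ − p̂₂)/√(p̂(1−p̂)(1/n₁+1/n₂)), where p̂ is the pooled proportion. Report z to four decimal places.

z = 2.8629

p̂₁ = 296/377 = 0.785146, p̂₂ = 508/721 = 0.704577.
Pooled p̂ = (296+508)/(377+721) = 804/1098 = 0.732240.
SE = √(0.196064 × 0.00403948) = 0.028142.
z = (0.785146 − 0.704577)/0.028142 = 0.080569/0.028142 = 2.8629.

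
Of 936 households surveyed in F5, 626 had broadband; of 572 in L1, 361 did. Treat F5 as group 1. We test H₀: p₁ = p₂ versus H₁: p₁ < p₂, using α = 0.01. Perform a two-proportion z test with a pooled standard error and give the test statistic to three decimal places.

p̂₁ = 626/936 ≈ 0.66880, p̂₂ = 361/572 ≈ 0.63112.
Pooled p̂ = (626+361)/(936+572) = 987/1508 = 0.65451.
SE = √(p̂(1−p̂)(1/n₁+1/n₂)) = √(0.65451·0.34549·0.00281663) = √(0.000636915) = 0.02524.
z = (0.66880 − 0.63112)/0.02524 = 0.03768/0.02524 = 1.493.
p-value = P(Z < 1.493) ≈ 0.9323, so at α = 0.01 we fail to reject H₀.

z = 1.493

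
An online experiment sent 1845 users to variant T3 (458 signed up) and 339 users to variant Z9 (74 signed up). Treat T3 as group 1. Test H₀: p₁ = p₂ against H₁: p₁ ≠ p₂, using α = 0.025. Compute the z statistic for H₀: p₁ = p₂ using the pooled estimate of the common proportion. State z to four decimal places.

z = 1.1807

p̂₁ = 458/1845 = 0.248238, p̂₂ = 74/339 = 0.218289.
Pooled p̂ = (458+74)/(1845+339) = 532/2184 = 0.243590.
SE = √(0.184254 × 0.00349186) = 0.025365.
z = (0.248238 − 0.218289)/0.025365 = 0.029949/0.025365 = 1.1807.
Two-sided p-value ≈ 2·Φ(−1.181) = 0.2377, so at α = 0.025 we fail to reject H₀.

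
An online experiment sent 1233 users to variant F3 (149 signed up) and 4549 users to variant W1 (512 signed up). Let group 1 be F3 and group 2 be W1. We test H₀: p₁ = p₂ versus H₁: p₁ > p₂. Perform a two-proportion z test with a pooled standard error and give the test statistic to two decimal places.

p̂₁ = 149/1233 = 0.12084, p̂₂ = 512/4549 = 0.11255.
Pooled p̂ = (149+512)/(1233+4549) = 661/5782 = 0.11432.
SE = √(0.101251 × 0.00103086) = 0.01022.
z = (0.12084 − 0.11255)/0.01022 = 0.00829/0.01022 = 0.81.
p-value = P(Z > 0.812) ≈ 0.2085.

z = 0.81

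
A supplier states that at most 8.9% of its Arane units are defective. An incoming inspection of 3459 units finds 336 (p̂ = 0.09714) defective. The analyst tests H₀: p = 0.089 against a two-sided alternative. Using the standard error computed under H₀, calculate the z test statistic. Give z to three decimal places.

z = 1.681

p̂ = 336/3459 = 0.097138.
Standard error under H₀: √(0.089×0.911/3459) = 0.004841.
z = (0.097138 − 0.089)/0.004841 = 0.008138/0.004841 = 1.681.
p-value = 2·P(Z > 1.681) ≈ 0.0928.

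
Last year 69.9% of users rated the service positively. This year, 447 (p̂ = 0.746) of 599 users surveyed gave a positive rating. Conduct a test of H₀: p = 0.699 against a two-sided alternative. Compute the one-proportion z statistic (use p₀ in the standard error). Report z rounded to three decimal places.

z = 2.521

p̂ = 447/599 ≈ 0.74624.
Standard error under H₀: √(0.699×0.301/599) = 0.01874.
z = (0.74624 − 0.699)/0.01874 = 0.04724/0.01874 = 2.521.
p-value = 2·P(Z > 2.521) ≈ 0.0117.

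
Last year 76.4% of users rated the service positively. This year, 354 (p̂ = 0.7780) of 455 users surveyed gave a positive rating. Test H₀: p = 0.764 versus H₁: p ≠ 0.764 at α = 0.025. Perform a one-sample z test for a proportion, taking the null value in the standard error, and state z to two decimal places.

z = 0.70

p̂ = 354/455 ≈ 0.7780.
SE = √(p₀(1−p₀)/n) = √(0.1803/455) = 0.0199.
z = (0.7780 − 0.764)/0.0199 = 0.0140/0.0199 = 0.70.
p-value = 2·P(Z > 0.704) ≈ 0.4812; since p > α = 0.025, fail to reject H₀.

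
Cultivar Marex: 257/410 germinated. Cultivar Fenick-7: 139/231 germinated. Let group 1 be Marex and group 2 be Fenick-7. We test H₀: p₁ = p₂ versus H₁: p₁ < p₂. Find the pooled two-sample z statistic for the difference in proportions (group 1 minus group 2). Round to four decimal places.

p̂₁ = 257/410 ≈ 0.626829, p̂₂ = 139/231 ≈ 0.601732.
Pooled p̂ = (257+139)/(410+231) = 396/641 = 0.617785.
SE = √(p̂(1−p̂)(1/n₁+1/n₂)) = √(0.617785·0.382215·0.00676803) = √(0.00159811) = 0.039976.
z = (0.626829 − 0.601732)/0.039976 = 0.025097/0.039976 = 0.6278.
p-value = P(Z < 0.628) ≈ 0.7349.

z = 0.6278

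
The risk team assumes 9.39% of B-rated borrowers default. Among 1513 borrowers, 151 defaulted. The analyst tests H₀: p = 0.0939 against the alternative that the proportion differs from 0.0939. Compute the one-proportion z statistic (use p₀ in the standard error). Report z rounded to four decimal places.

p̂ = 151/1513 ≈ 0.099802.
Standard error under H₀: √(0.0939×0.9061/1513) = 0.007499.
z = (0.099802 − 0.0939)/0.007499 = 0.005902/0.007499 = 0.7870.
p-value = 2·P(Z > 0.787) ≈ 0.4313.

z = 0.7870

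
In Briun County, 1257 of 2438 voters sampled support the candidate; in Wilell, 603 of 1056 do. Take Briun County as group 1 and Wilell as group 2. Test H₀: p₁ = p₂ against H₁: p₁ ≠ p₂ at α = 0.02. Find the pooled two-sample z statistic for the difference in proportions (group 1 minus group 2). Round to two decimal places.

z = -3.02

p̂₁ = 1257/2438 ≈ 0.51559, p̂₂ = 603/1056 ≈ 0.57102.
Pooled p̂ = (1257+603)/(2438+1056) = 1860/3494 = 0.53234.
SE = √(p̂(1−p̂)(1/n₁+1/n₂)) = √(0.53234·0.46766·0.00135714) = √(0.000337866) = 0.01838.
z = (0.51559 − 0.57102)/0.01838 = -0.05543/0.01838 = -3.02.
Two-sided p-value ≈ 2·Φ(−3.016) = 0.0026. With α = 0.02, reject H₀.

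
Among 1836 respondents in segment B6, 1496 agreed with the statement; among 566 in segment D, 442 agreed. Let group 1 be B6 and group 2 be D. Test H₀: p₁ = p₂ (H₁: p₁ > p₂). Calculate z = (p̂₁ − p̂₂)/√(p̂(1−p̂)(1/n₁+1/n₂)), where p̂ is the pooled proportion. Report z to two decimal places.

p̂₁ = 1496/1836 = 0.81481, p̂₂ = 442/566 = 0.78092.
Pooled p̂ = (1496+442)/(1836+566) = 1938/2402 = 0.80683.
SE = √(p̂(1−p̂)(1/n₁+1/n₂)) = √(0.80683·0.19317·0.00231145) = √(0.000360255) = 0.01898.
z = (0.81481 − 0.78092)/0.01898 = 0.03389/0.01898 = 1.79.
p-value = P(Z > 1.786) ≈ 0.0371.

z = 1.79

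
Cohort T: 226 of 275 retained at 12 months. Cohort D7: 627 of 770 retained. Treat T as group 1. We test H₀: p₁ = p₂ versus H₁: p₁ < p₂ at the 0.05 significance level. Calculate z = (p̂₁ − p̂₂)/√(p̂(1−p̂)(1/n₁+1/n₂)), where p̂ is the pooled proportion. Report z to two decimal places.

z = 0.28

p̂₁ = 226/275 = 0.8218, p̂₂ = 627/770 = 0.8143.
Pooled p̂ = (226+627)/(275+770) = 853/1045 = 0.8163.
SE = √(0.149975 × 0.00493506) = 0.0272.
z = (0.8218 − 0.8143)/0.0272 = 0.0075/0.0272 = 0.28.
p-value = P(Z < 0.277) ≈ 0.6091. With α = 0.05, fail to reject H₀.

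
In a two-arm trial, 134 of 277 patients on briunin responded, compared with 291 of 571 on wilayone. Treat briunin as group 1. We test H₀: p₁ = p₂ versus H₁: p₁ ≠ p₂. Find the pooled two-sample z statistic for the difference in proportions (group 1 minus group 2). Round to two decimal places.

z = -0.71

p̂₁ = 134/277 = 0.48375, p̂₂ = 291/571 = 0.50963.
Pooled p̂ = (134+291)/(277+571) = 425/848 = 0.50118.
SE = √(0.249999 × 0.00536142) = 0.03661.
z = (0.48375 − 0.50963)/0.03661 = -0.02588/0.03661 = -0.71.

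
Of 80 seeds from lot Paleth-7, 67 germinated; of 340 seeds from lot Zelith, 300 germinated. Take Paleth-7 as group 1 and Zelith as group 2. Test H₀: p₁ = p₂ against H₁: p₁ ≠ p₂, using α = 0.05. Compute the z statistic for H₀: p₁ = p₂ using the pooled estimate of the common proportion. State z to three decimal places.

z = -1.087

p̂₁ = 67/80 ≈ 0.83750, p̂₂ = 300/340 ≈ 0.88235.
Pooled p̂ = (67+300)/(80+340) = 367/420 = 0.87381.
SE = √(p̂(1−p̂)(1/n₁+1/n₂)) = √(0.87381·0.12619·0.0154412) = √(0.00170264) = 0.04126.
z = (0.83750 − 0.88235)/0.04126 = -0.04485/0.04126 = -1.087.
Two-sided p-value ≈ 2·Φ(−1.087) = 0.2770. With α = 0.05, fail to reject H₀.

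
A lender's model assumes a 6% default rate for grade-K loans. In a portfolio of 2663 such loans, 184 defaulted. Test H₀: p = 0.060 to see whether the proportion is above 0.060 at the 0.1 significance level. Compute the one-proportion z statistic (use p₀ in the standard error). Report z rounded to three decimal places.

p̂ = 184/2663 = 0.069095.
Standard error under H₀: √(0.06×0.94/2663) = 0.004602.
z = (0.069095 − 0.06)/0.004602 = 0.009095/0.004602 = 1.976.
p-value = P(Z > 1.976) ≈ 0.0241; since p < α = 0.1, reject H₀.

z = 1.976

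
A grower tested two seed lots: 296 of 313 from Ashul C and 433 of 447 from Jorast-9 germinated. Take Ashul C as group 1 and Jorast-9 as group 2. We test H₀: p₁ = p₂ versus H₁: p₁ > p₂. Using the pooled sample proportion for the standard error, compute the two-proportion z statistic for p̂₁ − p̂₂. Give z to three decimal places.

p̂₁ = 296/313 = 0.94569, p̂₂ = 433/447 = 0.96868.
Pooled p̂ = (296+433)/(313+447) = 729/760 = 0.95921.
SE = √(0.0391257 × 0.00543202) = 0.01458.
z = (0.94569 − 0.96868)/0.01458 = -0.02299/0.01458 = -1.577.
p-value = P(Z > -1.577) ≈ 0.9426.

z = -1.577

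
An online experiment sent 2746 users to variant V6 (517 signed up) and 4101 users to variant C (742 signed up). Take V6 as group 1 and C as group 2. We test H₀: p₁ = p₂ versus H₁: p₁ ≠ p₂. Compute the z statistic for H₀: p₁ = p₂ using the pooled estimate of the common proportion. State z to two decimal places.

p̂₁ = 517/2746 ≈ 0.1883, p̂₂ = 742/4101 ≈ 0.1809.
Pooled p̂ = (517+742)/(2746+4101) = 1259/6847 = 0.1839.
SE = √(p̂(1−p̂)(1/n₁+1/n₂)) = √(0.1839·0.8161·0.000608009) = √(9.12413e-05) = 0.0096.
z = (0.1883 − 0.1809)/0.0096 = 0.0074/0.0096 = 0.77.

z = 0.77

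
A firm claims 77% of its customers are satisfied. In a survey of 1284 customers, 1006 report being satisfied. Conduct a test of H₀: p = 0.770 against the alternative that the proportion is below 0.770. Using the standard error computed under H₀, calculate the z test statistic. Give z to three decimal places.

z = 1.149

p̂ = 1006/1284 ≈ 0.78349.
Standard error under H₀: √(0.77×0.23/1284) = 0.01174.
z = (0.78349 − 0.77)/0.01174 = 0.01349/0.01174 = 1.149.
p-value = P(Z < 1.149) ≈ 0.8746.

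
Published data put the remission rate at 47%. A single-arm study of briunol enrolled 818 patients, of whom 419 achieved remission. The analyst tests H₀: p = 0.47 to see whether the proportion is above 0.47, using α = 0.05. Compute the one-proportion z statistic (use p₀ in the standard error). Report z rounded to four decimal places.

p̂ = 419/818 = 0.5122249.
Under H₀, SE = √(0.47·0.53/818) = √(0.000304523) = 0.0174506.
z = (0.5122249 − 0.47)/0.0174506 = 0.0422249/0.0174506 = 2.4197.
p-value = P(Z > 2.420) ≈ 0.0078. With α = 0.05, reject H₀.

z = 2.4197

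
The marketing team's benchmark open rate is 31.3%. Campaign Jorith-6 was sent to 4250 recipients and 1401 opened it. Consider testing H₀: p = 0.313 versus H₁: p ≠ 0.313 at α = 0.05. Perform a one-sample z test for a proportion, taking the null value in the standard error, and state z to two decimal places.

p̂ = 1401/4250 ≈ 0.3296.
SE = √(p₀(1−p₀)/n) = √(0.21503/4250) = 0.0071.
z = (0.3296 − 0.313)/0.0071 = 0.0166/0.0071 = 2.34.
p-value = 2·P(Z > 2.340) ≈ 0.0193; since p < α = 0.05, reject H₀.

z = 2.34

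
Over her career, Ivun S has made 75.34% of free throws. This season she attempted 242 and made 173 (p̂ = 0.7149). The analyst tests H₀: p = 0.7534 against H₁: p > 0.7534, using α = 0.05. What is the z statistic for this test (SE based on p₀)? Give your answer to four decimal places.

z = -1.3904

p̂ = 173/242 ≈ 0.714876.
Under H₀, SE = √(0.7534·0.2466/242) = √(0.000767721) = 0.027708.
z = (0.714876 − 0.7534)/0.027708 = -0.038524/0.027708 = -1.3904.
p-value = P(Z > -1.390) ≈ 0.9178; since p > α = 0.05, fail to reject H₀.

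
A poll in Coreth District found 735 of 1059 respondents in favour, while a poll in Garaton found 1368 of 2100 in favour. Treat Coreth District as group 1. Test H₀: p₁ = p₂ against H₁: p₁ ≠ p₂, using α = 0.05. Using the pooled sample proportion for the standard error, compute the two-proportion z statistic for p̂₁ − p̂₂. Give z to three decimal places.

p̂₁ = 735/1059 ≈ 0.69405, p̂₂ = 1368/2100 ≈ 0.65143.
Pooled p̂ = (735+1368)/(1059+2100) = 2103/3159 = 0.66572.
SE = √(p̂(1−p̂)(1/n₁+1/n₂)) = √(0.66572·0.33428·0.00142048) = √(0.00031611) = 0.01778.
z = (0.69405 − 0.65143)/0.01778 = 0.04262/0.01778 = 2.397.
Two-sided p-value ≈ 2·Φ(−2.397) = 0.0165, so at α = 0.05 we reject H₀.

z = 2.397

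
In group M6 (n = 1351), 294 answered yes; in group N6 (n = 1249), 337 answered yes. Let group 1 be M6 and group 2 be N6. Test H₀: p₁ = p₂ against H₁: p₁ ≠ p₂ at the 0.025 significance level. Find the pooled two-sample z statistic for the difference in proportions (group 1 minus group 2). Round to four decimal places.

z = -3.1019

p̂₁ = 294/1351 ≈ 0.217617, p̂₂ = 337/1249 ≈ 0.269816.
Pooled p̂ = (294+337)/(1351+1249) = 631/2600 = 0.242692.
SE = √(0.183793 × 0.00154083) = 0.016828.
z = (0.217617 − 0.269816)/0.016828 = -0.052199/0.016828 = -3.1019.
p-value = 2·P(Z > 3.102) ≈ 0.0019. With α = 0.025, reject H₀.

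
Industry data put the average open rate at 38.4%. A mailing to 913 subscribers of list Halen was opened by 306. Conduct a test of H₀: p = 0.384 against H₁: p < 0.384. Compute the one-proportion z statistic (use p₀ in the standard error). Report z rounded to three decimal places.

z = -3.034

p̂ = 306/913 = 0.33516.
Under H₀, SE = √(0.384·0.616/913) = √(0.000259084) = 0.01610.
z = (0.33516 − 0.384)/0.01610 = -0.04884/0.01610 = -3.034.
p-value = P(Z < -3.034) ≈ 0.0012.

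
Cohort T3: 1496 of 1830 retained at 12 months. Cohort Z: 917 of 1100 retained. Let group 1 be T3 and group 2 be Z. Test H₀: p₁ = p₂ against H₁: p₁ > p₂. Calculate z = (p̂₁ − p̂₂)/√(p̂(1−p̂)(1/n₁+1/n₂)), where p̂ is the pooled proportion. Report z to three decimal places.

p̂₁ = 1496/1830 ≈ 0.817486, p̂₂ = 917/1100 ≈ 0.833636.
Pooled p̂ = (1496+917)/(1830+1100) = 2413/2930 = 0.823549.
SE = √(0.145316 × 0.00145554) = 0.014543.
z = (0.817486 − 0.833636)/0.014543 = -0.016150/0.014543 = -1.110.

z = -1.110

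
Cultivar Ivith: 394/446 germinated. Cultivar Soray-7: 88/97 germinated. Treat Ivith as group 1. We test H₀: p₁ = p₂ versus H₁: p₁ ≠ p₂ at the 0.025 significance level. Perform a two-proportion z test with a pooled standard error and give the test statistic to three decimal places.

p̂₁ = 394/446 = 0.88341, p̂₂ = 88/97 = 0.90722.
Pooled p̂ = (394+88)/(446+97) = 482/543 = 0.88766.
SE = √(p̂(1−p̂)(1/n₁+1/n₂)) = √(0.88766·0.11234·0.0125514) = √(0.00125161) = 0.03538.
z = (0.88341 − 0.90722)/0.03538 = -0.02381/0.03538 = -0.673.
p-value = 2·P(Z > 0.673) ≈ 0.5010. With α = 0.025, fail to reject H₀.

z = -0.673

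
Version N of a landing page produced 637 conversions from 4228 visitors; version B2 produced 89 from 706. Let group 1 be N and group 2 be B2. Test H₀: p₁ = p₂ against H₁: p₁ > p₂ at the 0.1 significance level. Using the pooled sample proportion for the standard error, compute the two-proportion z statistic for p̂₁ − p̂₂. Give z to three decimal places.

z = 1.708

p̂₁ = 637/4228 ≈ 0.15066, p̂₂ = 89/706 ≈ 0.12606.
Pooled p̂ = (637+89)/(4228+706) = 726/4934 = 0.14714.
SE = √(0.125491 × 0.00165295) = 0.01440.
z = (0.15066 − 0.12606)/0.01440 = 0.02460/0.01440 = 1.708.
p-value = P(Z > 1.708) ≈ 0.0438. With α = 0.1, reject H₀.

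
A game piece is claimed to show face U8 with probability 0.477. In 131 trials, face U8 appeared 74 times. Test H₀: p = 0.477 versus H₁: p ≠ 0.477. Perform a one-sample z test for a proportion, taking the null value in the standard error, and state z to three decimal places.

p̂ = 74/131 = 0.56489.
Standard error under H₀: √(0.477×0.523/131) = 0.04364.
z = (0.56489 − 0.477)/0.04364 = 0.08789/0.04364 = 2.014.

z = 2.014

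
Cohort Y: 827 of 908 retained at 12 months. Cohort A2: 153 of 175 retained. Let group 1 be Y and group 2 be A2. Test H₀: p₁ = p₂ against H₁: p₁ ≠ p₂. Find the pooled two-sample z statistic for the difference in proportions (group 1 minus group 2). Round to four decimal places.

z = 1.5074

p̂₁ = 827/908 ≈ 0.910793, p̂₂ = 153/175 ≈ 0.874286.
Pooled p̂ = (827+153)/(908+175) = 980/1083 = 0.904894.
SE = √(0.086061 × 0.00681561) = 0.024219.
z = (0.910793 − 0.874286)/0.024219 = 0.036507/0.024219 = 1.5074.
p-value = 2·P(Z > 1.507) ≈ 0.1317.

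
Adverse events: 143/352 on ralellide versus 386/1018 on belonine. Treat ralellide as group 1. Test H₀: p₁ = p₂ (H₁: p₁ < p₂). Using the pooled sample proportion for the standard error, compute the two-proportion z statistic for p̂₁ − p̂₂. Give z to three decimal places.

p̂₁ = 143/352 = 0.406250, p̂₂ = 386/1018 = 0.379175.
Pooled p̂ = (143+386)/(352+1018) = 529/1370 = 0.386131.
SE = √(p̂(1−p̂)(1/n₁+1/n₂)) = √(0.386131·0.613869·0.00382323) = √(0.000906235) = 0.030104.
z = (0.406250 − 0.379175)/0.030104 = 0.027075/0.030104 = 0.899.
p-value = P(Z < 0.899) ≈ 0.8158.

z = 0.899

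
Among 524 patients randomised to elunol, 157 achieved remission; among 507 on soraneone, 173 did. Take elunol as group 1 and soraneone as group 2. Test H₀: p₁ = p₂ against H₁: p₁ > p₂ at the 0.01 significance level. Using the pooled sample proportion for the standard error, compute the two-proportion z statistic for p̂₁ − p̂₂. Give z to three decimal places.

p̂₁ = 157/524 ≈ 0.29962, p̂₂ = 173/507 ≈ 0.34122.
Pooled p̂ = (157+173)/(524+507) = 330/1031 = 0.32008.
SE = √(0.217628 × 0.00388078) = 0.02906.
z = (0.29962 − 0.34122)/0.02906 = -0.04160/0.02906 = -1.432.
p-value = P(Z > -1.432) ≈ 0.9239; since p > α = 0.01, fail to reject H₀.

z = -1.432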